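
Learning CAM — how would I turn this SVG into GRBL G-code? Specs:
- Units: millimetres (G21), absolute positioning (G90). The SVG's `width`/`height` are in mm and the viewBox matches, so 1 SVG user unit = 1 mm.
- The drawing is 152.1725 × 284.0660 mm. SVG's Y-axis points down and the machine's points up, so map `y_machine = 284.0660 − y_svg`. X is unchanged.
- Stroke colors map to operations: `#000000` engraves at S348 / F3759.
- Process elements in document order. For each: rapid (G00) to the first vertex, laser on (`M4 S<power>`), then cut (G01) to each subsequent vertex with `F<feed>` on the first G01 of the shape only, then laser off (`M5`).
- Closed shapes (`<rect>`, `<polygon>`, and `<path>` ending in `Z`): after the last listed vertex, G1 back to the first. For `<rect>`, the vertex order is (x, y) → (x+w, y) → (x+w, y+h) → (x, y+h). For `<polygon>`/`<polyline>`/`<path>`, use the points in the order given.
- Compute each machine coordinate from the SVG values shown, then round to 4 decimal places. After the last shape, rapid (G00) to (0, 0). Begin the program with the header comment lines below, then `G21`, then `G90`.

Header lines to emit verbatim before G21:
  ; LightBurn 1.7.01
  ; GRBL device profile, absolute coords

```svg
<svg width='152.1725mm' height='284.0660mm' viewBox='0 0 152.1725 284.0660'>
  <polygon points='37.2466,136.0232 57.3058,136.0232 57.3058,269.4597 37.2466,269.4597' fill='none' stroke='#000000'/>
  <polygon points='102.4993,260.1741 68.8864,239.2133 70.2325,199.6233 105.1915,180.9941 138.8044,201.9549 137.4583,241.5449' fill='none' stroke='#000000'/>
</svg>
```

viewBox `0 0 152.1725 284.0660` with mm width/height → 1 unit = 1 mm. Flip: y_m = 284.0660 − y_svg.

**Shape 1** — `<polygon>` rectangle, stroke `#000000` → engrave (S348, F3759). Machine vertices: (37.2466,148.0428) → (57.3058,148.0428) → (57.3058,14.6063) → (37.2466,14.6063) → (37.2466,148.0428). Closed: final G1 returns to the first vertex.

**Shape 2** — `<polygon>` regular polygon, stroke `#000000` → engrave (S348, F3759). Machine vertices: (102.4993,23.8919) → (68.8864,44.8527) → (70.2325,84.4427) → (105.1915,103.0719) → (138.8044,82.1111) → (137.4583,42.5211) → (102.4993,23.8919). Closed: final G1 returns to the first vertex.

; LightBurn 1.7.01
; GRBL device profile, absolute coords
G21
G90
G00 X37.2466 Y148.0428
M4 S348
G01 X57.3058 Y148.0428 F3759
G01 X57.3058 Y14.6063
G01 X37.2466 Y14.6063
G01 X37.2466 Y148.0428
M5
G00 X102.4993 Y23.8919
M4 S348
G01 X68.8864 Y44.8527 F3759
G01 X70.2325 Y84.4427
G01 X105.1915 Y103.0719
G01 X138.8044 Y82.1111
G01 X137.4583 Y42.5211
G01 X102.4993 Y23.8919
M5
G00 X0.0000 Y0.0000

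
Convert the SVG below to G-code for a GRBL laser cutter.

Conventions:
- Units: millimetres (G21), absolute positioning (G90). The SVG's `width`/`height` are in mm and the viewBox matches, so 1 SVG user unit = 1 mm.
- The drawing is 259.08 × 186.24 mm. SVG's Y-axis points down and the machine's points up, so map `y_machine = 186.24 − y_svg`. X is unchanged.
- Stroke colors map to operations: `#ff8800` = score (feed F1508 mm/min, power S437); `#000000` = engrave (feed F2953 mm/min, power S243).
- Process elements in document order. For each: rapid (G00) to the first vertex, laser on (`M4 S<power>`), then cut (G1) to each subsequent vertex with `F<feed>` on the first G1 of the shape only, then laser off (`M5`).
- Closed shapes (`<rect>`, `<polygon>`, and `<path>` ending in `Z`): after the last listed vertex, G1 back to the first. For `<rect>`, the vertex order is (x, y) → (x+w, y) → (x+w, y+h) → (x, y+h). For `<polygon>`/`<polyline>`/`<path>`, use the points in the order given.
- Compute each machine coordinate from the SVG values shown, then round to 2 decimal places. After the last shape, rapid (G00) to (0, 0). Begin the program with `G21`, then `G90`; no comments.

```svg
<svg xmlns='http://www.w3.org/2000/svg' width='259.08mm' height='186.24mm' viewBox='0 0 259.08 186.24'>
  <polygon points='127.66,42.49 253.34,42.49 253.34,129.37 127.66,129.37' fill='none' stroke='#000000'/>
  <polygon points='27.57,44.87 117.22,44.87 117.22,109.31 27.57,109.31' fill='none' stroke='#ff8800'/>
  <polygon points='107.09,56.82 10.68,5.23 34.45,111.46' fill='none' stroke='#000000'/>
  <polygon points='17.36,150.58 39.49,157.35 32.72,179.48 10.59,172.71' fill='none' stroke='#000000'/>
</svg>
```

G21
G90
G00 X127.66 Y143.75
M4 S243
G1 X253.34 Y143.75 F2953
G1 X253.34 Y56.87
G1 X127.66 Y56.87
G1 X127.66 Y143.75
M5
G00 X27.57 Y141.37
M4 S437
G1 X117.22 Y141.37 F1508
G1 X117.22 Y76.93
G1 X27.57 Y76.93
G1 X27.57 Y141.37
M5
G00 X107.09 Y129.42
M4 S243
G1 X10.68 Y181.01 F2953
G1 X34.45 Y74.78
G1 X107.09 Y129.42
M5
G00 X17.36 Y35.66
M4 S243
G1 X39.49 Y28.89 F2953
G1 X32.72 Y6.76
G1 X10.59 Y13.53
G1 X17.36 Y35.66
M5
G00 X0.00 Y0.00

Since the viewBox matches the mm dimensions, user units are millimetres directly. The only transform is the Y-flip y_m = 186.24 − y_svg.

Shape 1 is a rectangle drawn with `<polygon>`. Its stroke #000000 means engrave at S243, F2953. After flipping Y the toolpath is (127.66,143.75) → (253.34,143.75) → (253.34,56.87) → (127.66,56.87) → (127.66,143.75), returning to the start.

Shape 2 is a rectangle drawn with `<polygon>`. Its stroke #ff8800 means score at S437, F1508. After flipping Y the toolpath is (27.57,141.37) → (117.22,141.37) → (117.22,76.93) → (27.57,76.93) → (27.57,141.37), returning to the start.

Shape 3 is a closed polygon drawn with `<polygon>`. Its stroke #000000 means engrave at S243, F2953. After flipping Y the toolpath is (107.09,129.42) → (10.68,181.01) → (34.45,74.78) → (107.09,129.42), returning to the start.

Shape 4 is a regular polygon drawn with `<polygon>`. Its stroke #000000 means engrave at S243, F2953. After flipping Y the toolpath is (17.36,35.66) → (39.49,28.89) → (32.72,6.76) → (10.59,13.53) → (17.36,35.66), returning to the start.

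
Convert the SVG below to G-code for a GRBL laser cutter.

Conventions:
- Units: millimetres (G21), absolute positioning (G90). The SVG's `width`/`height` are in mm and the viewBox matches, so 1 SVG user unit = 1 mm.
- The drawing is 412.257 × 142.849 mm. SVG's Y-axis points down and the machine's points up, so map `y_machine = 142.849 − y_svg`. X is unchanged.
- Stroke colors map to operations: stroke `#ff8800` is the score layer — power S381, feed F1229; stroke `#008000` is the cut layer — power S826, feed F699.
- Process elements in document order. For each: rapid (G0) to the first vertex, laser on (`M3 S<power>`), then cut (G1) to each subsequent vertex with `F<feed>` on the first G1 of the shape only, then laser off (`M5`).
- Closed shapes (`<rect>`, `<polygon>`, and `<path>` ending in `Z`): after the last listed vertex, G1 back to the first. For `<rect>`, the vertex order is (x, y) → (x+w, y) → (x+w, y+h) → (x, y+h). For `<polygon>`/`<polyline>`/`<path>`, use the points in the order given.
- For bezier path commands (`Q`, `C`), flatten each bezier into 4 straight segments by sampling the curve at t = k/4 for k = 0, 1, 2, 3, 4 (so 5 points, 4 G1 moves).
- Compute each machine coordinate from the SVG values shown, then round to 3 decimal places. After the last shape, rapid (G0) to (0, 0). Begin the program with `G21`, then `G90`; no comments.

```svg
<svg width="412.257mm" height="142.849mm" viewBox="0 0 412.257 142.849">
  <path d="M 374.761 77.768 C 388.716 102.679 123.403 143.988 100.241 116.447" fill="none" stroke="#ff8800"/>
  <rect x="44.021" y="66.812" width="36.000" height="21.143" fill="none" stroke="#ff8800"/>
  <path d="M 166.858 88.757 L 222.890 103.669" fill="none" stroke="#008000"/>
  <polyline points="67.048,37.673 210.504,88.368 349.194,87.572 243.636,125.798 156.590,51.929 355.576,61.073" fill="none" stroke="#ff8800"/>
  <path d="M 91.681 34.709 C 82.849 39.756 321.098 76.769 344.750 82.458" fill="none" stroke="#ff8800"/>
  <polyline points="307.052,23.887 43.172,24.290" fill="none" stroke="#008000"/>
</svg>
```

Since the viewBox matches the mm dimensions, user units are millimetres directly. The only transform is the Y-flip y_m = 142.849 − y_svg.

Shape 1 is a cubic bezier drawn with `<path>`. Its stroke #ff8800 means score at S381, F1229. After flipping Y the toolpath is (374.761,65.081) → (341.012,44.655) → (251.420,26.072) → (154.869,17.324) → (100.241,26.402).

Shape 2 is a rectangle drawn with `<rect>`. Its stroke #ff8800 means score at S381, F1229. After flipping Y the toolpath is (44.021,76.037) → (80.021,76.037) → (80.021,54.894) → (44.021,54.894) → (44.021,76.037), returning to the start.

Shape 3 is a line segment drawn with `<path>`. Its stroke #008000 means cut at S826, F699. After flipping Y the toolpath is (166.858,54.092) → (222.890,39.180).

Shape 4 is a open polyline drawn with `<polyline>`. Its stroke #ff8800 means score at S381, F1229. After flipping Y the toolpath is (67.048,105.176) → (210.504,54.481) → (349.194,55.277) → (243.636,17.051) → (156.590,90.920) → (355.576,81.776).

Shape 5 is a cubic bezier drawn with `<path>`. Its stroke #ff8800 means score at S381, F1229. After flipping Y the toolpath is (91.681,108.140) → (124.171,99.350) → (206.034,84.506) → (293.988,69.542) → (344.750,60.391).

Shape 6 is a line segment drawn with `<polyline>`. Its stroke #008000 means cut at S826, F699. After flipping Y the toolpath is (307.052,118.962) → (43.172,118.559).

G21
G90
G0 X374.761 Y65.081
M3 S381
G1 X341.012 Y44.655 F1229
G1 X251.420 Y26.072
G1 X154.869 Y17.324
G1 X100.241 Y26.402
M5
G0 X44.021 Y76.037
M3 S381
G1 X80.021 Y76.037 F1229
G1 X80.021 Y54.894
G1 X44.021 Y54.894
G1 X44.021 Y76.037
M5
G0 X166.858 Y54.092
M3 S826
G1 X222.890 Y39.180 F699
M5
G0 X67.048 Y105.176
M3 S381
G1 X210.504 Y54.481 F1229
G1 X349.194 Y55.277
G1 X243.636 Y17.051
G1 X156.590 Y90.920
G1 X355.576 Y81.776
M5
G0 X91.681 Y108.140
M3 S381
G1 X124.171 Y99.350 F1229
G1 X206.034 Y84.506
G1 X293.988 Y69.542
G1 X344.750 Y60.391
M5
G0 X307.052 Y118.962
M3 S826
G1 X43.172 Y118.559 F699
M5
G0 X0.000 Y0.000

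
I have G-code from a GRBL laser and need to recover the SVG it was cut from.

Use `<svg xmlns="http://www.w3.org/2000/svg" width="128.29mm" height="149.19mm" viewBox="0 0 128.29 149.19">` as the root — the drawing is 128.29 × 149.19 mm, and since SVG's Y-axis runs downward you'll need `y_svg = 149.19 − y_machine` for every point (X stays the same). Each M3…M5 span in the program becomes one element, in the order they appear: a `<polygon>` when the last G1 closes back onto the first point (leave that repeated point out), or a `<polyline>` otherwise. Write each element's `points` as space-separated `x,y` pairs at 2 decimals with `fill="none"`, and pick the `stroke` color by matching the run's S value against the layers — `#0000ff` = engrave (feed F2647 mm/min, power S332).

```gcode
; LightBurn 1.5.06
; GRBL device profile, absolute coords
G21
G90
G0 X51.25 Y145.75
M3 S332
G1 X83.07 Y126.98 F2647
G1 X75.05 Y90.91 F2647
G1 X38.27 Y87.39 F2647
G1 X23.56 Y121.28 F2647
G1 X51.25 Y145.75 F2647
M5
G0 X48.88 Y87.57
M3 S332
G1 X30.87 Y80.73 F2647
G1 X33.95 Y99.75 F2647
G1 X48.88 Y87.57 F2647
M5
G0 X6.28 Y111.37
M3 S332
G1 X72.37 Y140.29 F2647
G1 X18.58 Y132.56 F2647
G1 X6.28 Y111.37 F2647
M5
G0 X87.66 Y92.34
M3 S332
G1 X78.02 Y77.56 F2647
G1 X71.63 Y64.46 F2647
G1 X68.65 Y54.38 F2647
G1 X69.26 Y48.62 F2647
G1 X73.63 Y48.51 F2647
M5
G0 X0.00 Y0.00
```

y_svg = 149.19 − y_m. Every run uses S332, so all elements get stroke `#0000ff` (engrave).

[1] closed run; points: 51.25,3.44 83.07,22.21 75.05,58.28 38.27,61.80 23.56,27.91

[2] closed run; points: 48.88,61.62 30.87,68.46 33.95,49.44

[3] closed run; points: 6.28,37.82 72.37,8.90 18.58,16.63

[4] open run; points: 87.66,56.85 78.02,71.63 71.63,84.73 68.65,94.81 69.26,100.57 73.63,100.68

<svg xmlns="http://www.w3.org/2000/svg" width="128.29mm" height="149.19mm" viewBox="0 0 128.29 149.19">
  <polygon points="51.25,3.44 83.07,22.21 75.05,58.28 38.27,61.80 23.56,27.91" fill="none" stroke="#0000ff"/>
  <polygon points="48.88,61.62 30.87,68.46 33.95,49.44" fill="none" stroke="#0000ff"/>
  <polygon points="6.28,37.82 72.37,8.90 18.58,16.63" fill="none" stroke="#0000ff"/>
  <polyline points="87.66,56.85 78.02,71.63 71.63,84.73 68.65,94.81 69.26,100.57 73.63,100.68" fill="none" stroke="#0000ff"/>
</svg>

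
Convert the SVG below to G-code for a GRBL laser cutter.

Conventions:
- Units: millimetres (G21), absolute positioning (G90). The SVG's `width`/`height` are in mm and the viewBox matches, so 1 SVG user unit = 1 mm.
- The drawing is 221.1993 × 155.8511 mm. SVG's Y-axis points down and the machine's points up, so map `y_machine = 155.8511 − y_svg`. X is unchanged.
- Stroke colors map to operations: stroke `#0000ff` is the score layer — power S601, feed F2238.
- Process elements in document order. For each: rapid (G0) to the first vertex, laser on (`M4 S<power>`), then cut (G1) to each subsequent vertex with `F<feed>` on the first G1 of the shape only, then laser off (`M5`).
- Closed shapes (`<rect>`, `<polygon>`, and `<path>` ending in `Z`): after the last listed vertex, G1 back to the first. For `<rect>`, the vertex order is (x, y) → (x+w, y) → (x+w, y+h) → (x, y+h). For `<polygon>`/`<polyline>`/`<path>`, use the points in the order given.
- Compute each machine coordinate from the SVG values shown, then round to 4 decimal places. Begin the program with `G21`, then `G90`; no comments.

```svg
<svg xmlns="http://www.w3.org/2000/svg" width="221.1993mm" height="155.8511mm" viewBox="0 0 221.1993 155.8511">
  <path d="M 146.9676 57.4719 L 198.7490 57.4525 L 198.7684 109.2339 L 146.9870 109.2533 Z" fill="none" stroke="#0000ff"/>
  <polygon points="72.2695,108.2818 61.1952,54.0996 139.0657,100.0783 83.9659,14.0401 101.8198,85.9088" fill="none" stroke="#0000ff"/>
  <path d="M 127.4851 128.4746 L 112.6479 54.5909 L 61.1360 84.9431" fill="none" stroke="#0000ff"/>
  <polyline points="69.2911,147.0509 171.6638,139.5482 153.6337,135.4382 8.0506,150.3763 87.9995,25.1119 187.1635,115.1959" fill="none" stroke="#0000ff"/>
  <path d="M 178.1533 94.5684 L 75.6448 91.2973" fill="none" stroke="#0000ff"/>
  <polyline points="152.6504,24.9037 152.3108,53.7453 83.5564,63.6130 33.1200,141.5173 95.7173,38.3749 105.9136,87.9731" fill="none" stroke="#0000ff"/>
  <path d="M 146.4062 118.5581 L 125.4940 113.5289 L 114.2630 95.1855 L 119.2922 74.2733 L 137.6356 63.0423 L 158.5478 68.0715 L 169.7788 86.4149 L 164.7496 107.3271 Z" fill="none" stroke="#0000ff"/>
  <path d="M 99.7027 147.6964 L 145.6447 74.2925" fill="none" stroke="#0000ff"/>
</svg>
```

G21
G90
G0 X146.9676 Y98.3792
M4 S601
G1 X198.7490 Y98.3986 F2238
G1 X198.7684 Y46.6172
G1 X146.9870 Y46.5978
G1 X146.9676 Y98.3792
M5
G0 X72.2695 Y47.5693
M4 S601
G1 X61.1952 Y101.7515 F2238
G1 X139.0657 Y55.7728
G1 X83.9659 Y141.8110
G1 X101.8198 Y69.9423
G1 X72.2695 Y47.5693
M5
G0 X127.4851 Y27.3765
M4 S601
G1 X112.6479 Y101.2602 F2238
G1 X61.1360 Y70.9080
M5
G0 X69.2911 Y8.8002
M4 S601
G1 X171.6638 Y16.3029 F2238
G1 X153.6337 Y20.4129
G1 X8.0506 Y5.4748
G1 X87.9995 Y130.7392
G1 X187.1635 Y40.6552
M5
G0 X178.1533 Y61.2827
M4 S601
G1 X75.6448 Y64.5538 F2238
M5
G0 X152.6504 Y130.9474
M4 S601
G1 X152.3108 Y102.1058 F2238
G1 X83.5564 Y92.2381
G1 X33.1200 Y14.3338
G1 X95.7173 Y117.4762
G1 X105.9136 Y67.8780
M5
G0 X146.4062 Y37.2930
M4 S601
G1 X125.4940 Y42.3222 F2238
G1 X114.2630 Y60.6656
G1 X119.2922 Y81.5778
G1 X137.6356 Y92.8088
G1 X158.5478 Y87.7796
G1 X169.7788 Y69.4362
G1 X164.7496 Y48.5240
G1 X146.4062 Y37.2930
M5
G0 X99.7027 Y8.1547
M4 S601
G1 X145.6447 Y81.5586 F2238
M5

viewBox `0 0 221.1993 155.8511` with mm width/height → 1 unit = 1 mm. Flip: y_m = 155.8511 − y_svg.

**Shape 1** — `<path>` regular polygon, stroke `#0000ff` → score (S601, F2238). Machine vertices: (146.9676,98.3792) → (198.7490,98.3986) → (198.7684,46.6172) → (146.9870,46.5978) → (146.9676,98.3792). Closed: final G1 returns to the first vertex.

**Shape 2** — `<polygon>` closed polygon, stroke `#0000ff` → score (S601, F2238). Machine vertices: (72.2695,47.5693) → (61.1952,101.7515) → (139.0657,55.7728) → (83.9659,141.8110) → (101.8198,69.9423) → (72.2695,47.5693). Closed: final G1 returns to the first vertex.

**Shape 3** — `<path>` open polyline, stroke `#0000ff` → score (S601, F2238). Machine vertices: (127.4851,27.3765) → (112.6479,101.2602) → (61.1360,70.9080). Open path.

**Shape 4** — `<polyline>` open polyline, stroke `#0000ff` → score (S601, F2238). Machine vertices: (69.2911,8.8002) → (171.6638,16.3029) → (153.6337,20.4129) → (8.0506,5.4748) → (87.9995,130.7392) → (187.1635,40.6552). Open path.

**Shape 5** — `<path>` line segment, stroke `#0000ff` → score (S601, F2238). Machine vertices: (178.1533,61.2827) → (75.6448,64.5538). Open path.

**Shape 6** — `<polyline>` open polyline, stroke `#0000ff` → score (S601, F2238). Machine vertices: (152.6504,130.9474) → (152.3108,102.1058) → (83.5564,92.2381) → (33.1200,14.3338) → (95.7173,117.4762) → (105.9136,67.8780). Open path.

**Shape 7** — `<path>` regular polygon, stroke `#0000ff` → score (S601, F2238). Machine vertices: (146.4062,37.2930) → (125.4940,42.3222) → (114.2630,60.6656) → (119.2922,81.5778) → (137.6356,92.8088) → (158.5478,87.7796) → (169.7788,69.4362) → (164.7496,48.5240) → (146.4062,37.2930). Closed: final G1 returns to the first vertex.

**Shape 8** — `<path>` line segment, stroke `#0000ff` → score (S601, F2238). Machine vertices: (99.7027,8.1547) → (145.6447,81.5586). Open path.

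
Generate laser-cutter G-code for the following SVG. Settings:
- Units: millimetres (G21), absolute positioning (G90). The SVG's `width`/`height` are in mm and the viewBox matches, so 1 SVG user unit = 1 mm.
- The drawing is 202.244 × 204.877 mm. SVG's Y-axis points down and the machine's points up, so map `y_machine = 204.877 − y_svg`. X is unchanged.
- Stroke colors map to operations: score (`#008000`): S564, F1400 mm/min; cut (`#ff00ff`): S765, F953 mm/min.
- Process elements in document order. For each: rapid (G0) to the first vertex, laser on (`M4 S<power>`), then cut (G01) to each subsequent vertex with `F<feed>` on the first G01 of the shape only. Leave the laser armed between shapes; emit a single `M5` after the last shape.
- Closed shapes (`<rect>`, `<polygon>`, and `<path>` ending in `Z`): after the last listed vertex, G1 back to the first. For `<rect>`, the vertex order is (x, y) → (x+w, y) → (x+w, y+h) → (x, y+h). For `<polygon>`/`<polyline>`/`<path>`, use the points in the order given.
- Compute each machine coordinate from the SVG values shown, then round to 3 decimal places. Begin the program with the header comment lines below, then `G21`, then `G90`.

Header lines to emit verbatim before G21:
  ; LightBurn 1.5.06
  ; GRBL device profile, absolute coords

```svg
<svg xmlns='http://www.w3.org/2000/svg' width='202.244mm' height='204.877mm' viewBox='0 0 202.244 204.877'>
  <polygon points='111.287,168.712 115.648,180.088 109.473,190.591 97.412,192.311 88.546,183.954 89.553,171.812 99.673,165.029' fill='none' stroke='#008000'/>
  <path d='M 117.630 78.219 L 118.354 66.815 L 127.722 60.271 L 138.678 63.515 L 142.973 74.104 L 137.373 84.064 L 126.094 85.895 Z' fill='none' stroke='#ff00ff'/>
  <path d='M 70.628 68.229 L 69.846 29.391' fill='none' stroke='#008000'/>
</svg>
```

; LightBurn 1.5.06
; GRBL device profile, absolute coords
G21
G90
G0 X111.287 Y36.165
M4 S564
G01 X115.648 Y24.789 F1400
G01 X109.473 Y14.286
G01 X97.412 Y12.566
G01 X88.546 Y20.923
G01 X89.553 Y33.065
G01 X99.673 Y39.848
G01 X111.287 Y36.165
G0 X117.630 Y126.658
M4 S765
G01 X118.354 Y138.062 F953
G01 X127.722 Y144.606
G01 X138.678 Y141.362
G01 X142.973 Y130.773
G01 X137.373 Y120.813
G01 X126.094 Y118.982
G01 X117.630 Y126.658
G0 X70.628 Y136.648
M4 S564
G01 X69.846 Y175.486 F1400
M5

viewBox `0 0 202.244 204.877` with mm width/height → 1 unit = 1 mm. Flip: y_m = 204.877 − y_svg.

**Shape 1** — `<polygon>` regular polygon, stroke `#008000` → score (S564, F1400). Machine vertices: (111.287,36.165) → (115.648,24.789) → (109.473,14.286) → (97.412,12.566) → (88.546,20.923) → (89.553,33.065) → (99.673,39.848) → (111.287,36.165). Closed: final G1 returns to the first vertex.

**Shape 2** — `<path>` regular polygon, stroke `#ff00ff` → cut (S765, F953). Machine vertices: (117.630,126.658) → (118.354,138.062) → (127.722,144.606) → (138.678,141.362) → (142.973,130.773) → (137.373,120.813) → (126.094,118.982) → (117.630,126.658). Closed: final G1 returns to the first vertex.

**Shape 3** — `<path>` line segment, stroke `#008000` → score (S564, F1400). Machine vertices: (70.628,136.648) → (69.846,175.486). Open path.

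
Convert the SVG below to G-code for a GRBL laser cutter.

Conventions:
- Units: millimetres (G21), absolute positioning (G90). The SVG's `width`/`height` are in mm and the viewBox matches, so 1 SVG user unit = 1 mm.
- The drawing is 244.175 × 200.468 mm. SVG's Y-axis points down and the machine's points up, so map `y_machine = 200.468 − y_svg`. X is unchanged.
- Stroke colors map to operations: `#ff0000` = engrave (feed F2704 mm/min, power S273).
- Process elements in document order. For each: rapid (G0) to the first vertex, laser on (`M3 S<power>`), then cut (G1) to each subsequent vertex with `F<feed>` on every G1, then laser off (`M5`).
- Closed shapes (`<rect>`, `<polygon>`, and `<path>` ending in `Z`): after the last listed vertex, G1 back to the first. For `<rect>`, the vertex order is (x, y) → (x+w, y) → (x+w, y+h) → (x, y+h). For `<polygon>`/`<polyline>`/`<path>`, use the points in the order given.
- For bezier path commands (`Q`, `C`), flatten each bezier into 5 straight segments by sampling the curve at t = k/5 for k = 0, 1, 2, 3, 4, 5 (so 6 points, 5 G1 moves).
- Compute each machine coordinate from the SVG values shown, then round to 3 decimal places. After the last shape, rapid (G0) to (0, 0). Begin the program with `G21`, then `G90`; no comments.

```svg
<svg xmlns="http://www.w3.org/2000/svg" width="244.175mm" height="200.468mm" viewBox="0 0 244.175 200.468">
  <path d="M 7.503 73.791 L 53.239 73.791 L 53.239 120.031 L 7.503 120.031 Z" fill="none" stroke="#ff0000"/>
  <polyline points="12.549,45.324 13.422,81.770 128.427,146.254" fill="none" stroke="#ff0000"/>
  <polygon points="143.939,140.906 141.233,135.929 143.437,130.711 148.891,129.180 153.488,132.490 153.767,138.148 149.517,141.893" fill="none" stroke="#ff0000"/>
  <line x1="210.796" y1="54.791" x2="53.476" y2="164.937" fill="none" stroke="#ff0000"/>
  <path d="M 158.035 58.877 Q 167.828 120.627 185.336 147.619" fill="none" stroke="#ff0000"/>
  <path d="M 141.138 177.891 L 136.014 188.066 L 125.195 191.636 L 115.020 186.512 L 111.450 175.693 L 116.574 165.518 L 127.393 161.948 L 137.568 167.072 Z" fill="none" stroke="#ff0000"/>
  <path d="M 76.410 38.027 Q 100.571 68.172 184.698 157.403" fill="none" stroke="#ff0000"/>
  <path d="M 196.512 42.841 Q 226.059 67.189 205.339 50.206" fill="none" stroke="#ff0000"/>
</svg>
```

1 u = 1 mm; y_m = 200.468 − y.

[1] `<path>` rectangle, #ff0000→engrave S273 F2704: (7.503,126.677) → (53.239,126.677) → (53.239,80.437) → (7.503,80.437) → (7.503,126.677) (closed)

[2] `<polyline>` open polyline, #ff0000→engrave S273 F2704: (12.549,155.144) → (13.422,118.698) → (128.427,54.214)

[3] `<polygon>` regular polygon, #ff0000→engrave S273 F2704: (143.939,59.562) → (141.233,64.539) → (143.437,69.757) → (148.891,71.288) → (153.488,67.978) → (153.767,62.320) → (149.517,58.575) → (143.939,59.562) (closed)

[4] `<line>` line segment, #ff0000→engrave S273 F2704: (210.796,145.677) → (53.476,35.531)

[5] `<path>` quadratic bezier, #ff0000→engrave S273 F2704: (158.035,141.591) → (162.261,118.281) → (167.104,97.752) → (172.564,80.004) → (178.641,65.036) → (185.336,52.849)

[6] `<path>` regular polygon, #ff0000→engrave S273 F2704: (141.138,22.577) → (136.014,12.402) → (125.195,8.832) → (115.020,13.956) → (111.450,24.775) → (116.574,34.950) → (127.393,38.520) → (137.568,33.396) → (141.138,22.577) (closed)

[7] `<path>` quadratic bezier, #ff0000→engrave S273 F2704: (76.410,162.441) → (88.473,148.020) → (105.333,128.871) → (126.991,104.996) → (153.446,76.394) → (184.698,43.065)

[8] `<path>` quadratic bezier, #ff0000→engrave S273 F2704: (196.512,157.627) → (206.320,149.541) → (212.107,144.762) → (213.872,143.289) → (211.616,145.122) → (205.339,150.262)

G21
G90
G0 X7.503 Y126.677
M3 S273
G1 X53.239 Y126.677 F2704
G1 X53.239 Y80.437 F2704
G1 X7.503 Y80.437 F2704
G1 X7.503 Y126.677 F2704
M5
G0 X12.549 Y155.144
M3 S273
G1 X13.422 Y118.698 F2704
G1 X128.427 Y54.214 F2704
M5
G0 X143.939 Y59.562
M3 S273
G1 X141.233 Y64.539 F2704
G1 X143.437 Y69.757 F2704
G1 X148.891 Y71.288 F2704
G1 X153.488 Y67.978 F2704
G1 X153.767 Y62.320 F2704
G1 X149.517 Y58.575 F2704
G1 X143.939 Y59.562 F2704
M5
G0 X210.796 Y145.677
M3 S273
G1 X53.476 Y35.531 F2704
M5
G0 X158.035 Y141.591
M3 S273
G1 X162.261 Y118.281 F2704
G1 X167.104 Y97.752 F2704
G1 X172.564 Y80.004 F2704
G1 X178.641 Y65.036 F2704
G1 X185.336 Y52.849 F2704
M5
G0 X141.138 Y22.577
M3 S273
G1 X136.014 Y12.402 F2704
G1 X125.195 Y8.832 F2704
G1 X115.020 Y13.956 F2704
G1 X111.450 Y24.775 F2704
G1 X116.574 Y34.950 F2704
G1 X127.393 Y38.520 F2704
G1 X137.568 Y33.396 F2704
G1 X141.138 Y22.577 F2704
M5
G0 X76.410 Y162.441
M3 S273
G1 X88.473 Y148.020 F2704
G1 X105.333 Y128.871 F2704
G1 X126.991 Y104.996 F2704
G1 X153.446 Y76.394 F2704
G1 X184.698 Y43.065 F2704
M5
G0 X196.512 Y157.627
M3 S273
G1 X206.320 Y149.541 F2704
G1 X212.107 Y144.762 F2704
G1 X213.872 Y143.289 F2704
G1 X211.616 Y145.122 F2704
G1 X205.339 Y150.262 F2704
M5
G0 X0.000 Y0.000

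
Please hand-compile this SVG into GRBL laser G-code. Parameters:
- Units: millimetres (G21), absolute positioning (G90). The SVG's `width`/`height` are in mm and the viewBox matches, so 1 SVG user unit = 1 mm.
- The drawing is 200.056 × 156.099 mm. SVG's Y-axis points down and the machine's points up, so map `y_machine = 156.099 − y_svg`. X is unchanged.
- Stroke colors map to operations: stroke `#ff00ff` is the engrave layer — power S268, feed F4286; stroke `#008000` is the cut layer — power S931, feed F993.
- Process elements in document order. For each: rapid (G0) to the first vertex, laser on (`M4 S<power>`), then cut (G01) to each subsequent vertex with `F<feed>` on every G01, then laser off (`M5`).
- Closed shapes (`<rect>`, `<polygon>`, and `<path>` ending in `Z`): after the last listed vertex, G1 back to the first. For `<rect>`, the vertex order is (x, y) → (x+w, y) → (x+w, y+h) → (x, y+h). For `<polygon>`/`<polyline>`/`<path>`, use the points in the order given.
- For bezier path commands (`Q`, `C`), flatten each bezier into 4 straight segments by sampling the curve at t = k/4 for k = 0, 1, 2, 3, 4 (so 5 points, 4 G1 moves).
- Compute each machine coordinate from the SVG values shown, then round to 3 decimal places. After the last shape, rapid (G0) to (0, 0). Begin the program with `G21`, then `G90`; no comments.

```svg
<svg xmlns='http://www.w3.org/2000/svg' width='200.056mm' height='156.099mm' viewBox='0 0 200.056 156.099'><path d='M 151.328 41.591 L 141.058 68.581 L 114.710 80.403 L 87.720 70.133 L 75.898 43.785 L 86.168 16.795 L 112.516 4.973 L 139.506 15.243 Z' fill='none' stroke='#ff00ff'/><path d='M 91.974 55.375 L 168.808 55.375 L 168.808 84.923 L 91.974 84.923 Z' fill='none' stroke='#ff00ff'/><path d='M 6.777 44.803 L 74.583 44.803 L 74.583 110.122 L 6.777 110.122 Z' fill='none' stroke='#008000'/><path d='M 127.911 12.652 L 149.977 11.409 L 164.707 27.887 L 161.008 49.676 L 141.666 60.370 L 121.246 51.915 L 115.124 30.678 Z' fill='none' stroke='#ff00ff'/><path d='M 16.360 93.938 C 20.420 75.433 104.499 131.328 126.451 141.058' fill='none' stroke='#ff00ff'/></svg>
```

G21
G90
G0 X151.328 Y114.508
M4 S268
G01 X141.058 Y87.518 F4286
G01 X114.710 Y75.696 F4286
G01 X87.720 Y85.966 F4286
G01 X75.898 Y112.314 F4286
G01 X86.168 Y139.304 F4286
G01 X112.516 Y151.126 F4286
G01 X139.506 Y140.856 F4286
G01 X151.328 Y114.508 F4286
M5
G0 X91.974 Y100.724
M4 S268
G01 X168.808 Y100.724 F4286
G01 X168.808 Y71.176 F4286
G01 X91.974 Y71.176 F4286
G01 X91.974 Y100.724 F4286
M5
G0 X6.777 Y111.296
M4 S931
G01 X74.583 Y111.296 F993
G01 X74.583 Y45.977 F993
G01 X6.777 Y45.977 F993
G01 X6.777 Y111.296 F993
M5
G0 X127.911 Y143.447
M4 S268
G01 X149.977 Y144.690 F4286
G01 X164.707 Y128.212 F4286
G01 X161.008 Y106.423 F4286
G01 X141.666 Y95.729 F4286
G01 X121.246 Y104.184 F4286
G01 X115.124 Y125.421 F4286
G01 X127.911 Y143.447 F4286
M5
G0 X16.360 Y62.161
M4 S268
G01 X32.188 Y63.974 F4286
G01 X64.696 Y49.189 F4286
G01 X100.559 Y29.111 F4286
G01 X126.451 Y15.041 F4286
M5
G0 X0.000 Y0.000

Since the viewBox matches the mm dimensions, user units are millimetres directly. The only transform is the Y-flip y_m = 156.099 − y_svg.

Shape 1 is a regular polygon drawn with `<path>`. Its stroke #ff00ff means engrave at S268, F4286. After flipping Y the toolpath is (151.328,114.508) → (141.058,87.518) → (114.710,75.696) → (87.720,85.966) → (75.898,112.314) → (86.168,139.304) → (112.516,151.126) → (139.506,140.856) → (151.328,114.508), returning to the start.

Shape 2 is a rectangle drawn with `<path>`. Its stroke #ff00ff means engrave at S268, F4286. After flipping Y the toolpath is (91.974,100.724) → (168.808,100.724) → (168.808,71.176) → (91.974,71.176) → (91.974,100.724), returning to the start.

Shape 3 is a rectangle drawn with `<path>`. Its stroke #008000 means cut at S931, F993. After flipping Y the toolpath is (6.777,111.296) → (74.583,111.296) → (74.583,45.977) → (6.777,45.977) → (6.777,111.296), returning to the start.

Shape 4 is a regular polygon drawn with `<path>`. Its stroke #ff00ff means engrave at S268, F4286. After flipping Y the toolpath is (127.911,143.447) → (149.977,144.690) → (164.707,128.212) → (161.008,106.423) → (141.666,95.729) → (121.246,104.184) → (115.124,125.421) → (127.911,143.447), returning to the start.

Shape 5 is a cubic bezier drawn with `<path>`. Its stroke #ff00ff means engrave at S268, F4286. After flipping Y the toolpath is (16.360,62.161) → (32.188,63.974) → (64.696,49.189) → (100.559,29.111) → (126.451,15.041).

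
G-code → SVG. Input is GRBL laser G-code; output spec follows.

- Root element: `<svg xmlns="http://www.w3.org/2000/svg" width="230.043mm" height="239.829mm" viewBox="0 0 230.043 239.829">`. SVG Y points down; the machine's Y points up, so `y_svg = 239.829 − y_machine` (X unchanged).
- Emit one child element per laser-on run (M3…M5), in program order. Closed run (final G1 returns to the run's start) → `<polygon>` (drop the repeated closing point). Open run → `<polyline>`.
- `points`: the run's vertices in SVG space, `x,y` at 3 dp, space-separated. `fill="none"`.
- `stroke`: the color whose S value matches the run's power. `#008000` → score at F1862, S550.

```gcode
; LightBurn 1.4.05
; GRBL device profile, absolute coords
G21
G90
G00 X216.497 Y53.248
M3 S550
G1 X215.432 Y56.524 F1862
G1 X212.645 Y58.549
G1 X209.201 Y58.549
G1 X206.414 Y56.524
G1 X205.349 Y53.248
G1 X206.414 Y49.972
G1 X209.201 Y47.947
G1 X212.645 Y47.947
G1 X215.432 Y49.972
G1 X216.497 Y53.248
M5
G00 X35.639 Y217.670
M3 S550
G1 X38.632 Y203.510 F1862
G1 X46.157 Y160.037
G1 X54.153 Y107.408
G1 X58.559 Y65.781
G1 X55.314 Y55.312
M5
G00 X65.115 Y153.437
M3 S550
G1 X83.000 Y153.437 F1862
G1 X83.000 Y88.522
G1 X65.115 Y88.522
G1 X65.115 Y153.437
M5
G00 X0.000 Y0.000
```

Each laser-on run becomes one SVG element. Flip Y back into SVG space with y_svg = 239.829 − y_machine. Every run uses S550, so all elements get stroke `#008000` (score).

Run 1: The run returns to its start, so emit a `<polygon>` with points (Y-flipped): 216.497,186.581 215.432,183.305 212.645,181.280 209.201,181.280 206.414,183.305 205.349,186.581 206.414,189.857 209.201,191.882 212.645,191.882 215.432,189.857.

Run 2: The run is open, so emit a `<polyline>` with points (Y-flipped): 35.639,22.159 38.632,36.319 46.157,79.792 54.153,132.421 58.559,174.048 55.314,184.517.

Run 3: The run returns to its start, so emit a `<polygon>` with points (Y-flipped): 65.115,86.392 83.000,86.392 83.000,151.307 65.115,151.307.

<svg xmlns="http://www.w3.org/2000/svg" width="230.043mm" height="239.829mm" viewBox="0 0 230.043 239.829">
  <polygon points="216.497,186.581 215.432,183.305 212.645,181.280 209.201,181.280 206.414,183.305 205.349,186.581 206.414,189.857 209.201,191.882 212.645,191.882 215.432,189.857" fill="none" stroke="#008000"/>
  <polyline points="35.639,22.159 38.632,36.319 46.157,79.792 54.153,132.421 58.559,174.048 55.314,184.517" fill="none" stroke="#008000"/>
  <polygon points="65.115,86.392 83.000,86.392 83.000,151.307 65.115,151.307" fill="none" stroke="#008000"/>
</svg>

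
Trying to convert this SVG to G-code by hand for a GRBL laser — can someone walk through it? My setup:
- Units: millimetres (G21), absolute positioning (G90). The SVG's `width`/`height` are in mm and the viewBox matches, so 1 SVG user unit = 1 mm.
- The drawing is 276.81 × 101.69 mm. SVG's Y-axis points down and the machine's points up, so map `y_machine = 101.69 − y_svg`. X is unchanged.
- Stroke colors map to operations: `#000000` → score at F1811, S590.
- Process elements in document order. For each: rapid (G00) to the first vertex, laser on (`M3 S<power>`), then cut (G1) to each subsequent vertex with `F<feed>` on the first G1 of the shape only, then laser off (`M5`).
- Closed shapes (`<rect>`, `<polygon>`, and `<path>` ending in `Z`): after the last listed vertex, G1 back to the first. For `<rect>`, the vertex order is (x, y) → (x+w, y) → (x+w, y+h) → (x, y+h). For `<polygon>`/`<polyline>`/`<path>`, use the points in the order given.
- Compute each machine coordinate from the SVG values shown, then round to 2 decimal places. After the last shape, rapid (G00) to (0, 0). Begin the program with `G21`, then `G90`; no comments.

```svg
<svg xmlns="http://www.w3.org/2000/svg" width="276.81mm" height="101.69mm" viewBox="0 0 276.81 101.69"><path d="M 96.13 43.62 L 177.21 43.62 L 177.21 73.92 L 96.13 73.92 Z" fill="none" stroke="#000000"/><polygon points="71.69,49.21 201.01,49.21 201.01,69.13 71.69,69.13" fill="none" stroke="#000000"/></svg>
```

G21
G90
G00 X96.13 Y58.07
M3 S590
G1 X177.21 Y58.07 F1811
G1 X177.21 Y27.77
G1 X96.13 Y27.77
G1 X96.13 Y58.07
M5
G00 X71.69 Y52.48
M3 S590
G1 X201.01 Y52.48 F1811
G1 X201.01 Y32.56
G1 X71.69 Y32.56
G1 X71.69 Y52.48
M5
G00 X0.00 Y0.00

viewBox `0 0 276.81 101.69` with mm width/height → 1 unit = 1 mm. Flip: y_m = 101.69 − y_svg.

**Shape 1** — `<path>` rectangle, stroke `#000000` → score (S590, F1811). Machine vertices: (96.13,58.07) → (177.21,58.07) → (177.21,27.77) → (96.13,27.77) → (96.13,58.07). Closed: final G1 returns to the first vertex.

**Shape 2** — `<polygon>` rectangle, stroke `#000000` → score (S590, F1811). Machine vertices: (71.69,52.48) → (201.01,52.48) → (201.01,32.56) → (71.69,32.56) → (71.69,52.48). Closed: final G1 returns to the first vertex.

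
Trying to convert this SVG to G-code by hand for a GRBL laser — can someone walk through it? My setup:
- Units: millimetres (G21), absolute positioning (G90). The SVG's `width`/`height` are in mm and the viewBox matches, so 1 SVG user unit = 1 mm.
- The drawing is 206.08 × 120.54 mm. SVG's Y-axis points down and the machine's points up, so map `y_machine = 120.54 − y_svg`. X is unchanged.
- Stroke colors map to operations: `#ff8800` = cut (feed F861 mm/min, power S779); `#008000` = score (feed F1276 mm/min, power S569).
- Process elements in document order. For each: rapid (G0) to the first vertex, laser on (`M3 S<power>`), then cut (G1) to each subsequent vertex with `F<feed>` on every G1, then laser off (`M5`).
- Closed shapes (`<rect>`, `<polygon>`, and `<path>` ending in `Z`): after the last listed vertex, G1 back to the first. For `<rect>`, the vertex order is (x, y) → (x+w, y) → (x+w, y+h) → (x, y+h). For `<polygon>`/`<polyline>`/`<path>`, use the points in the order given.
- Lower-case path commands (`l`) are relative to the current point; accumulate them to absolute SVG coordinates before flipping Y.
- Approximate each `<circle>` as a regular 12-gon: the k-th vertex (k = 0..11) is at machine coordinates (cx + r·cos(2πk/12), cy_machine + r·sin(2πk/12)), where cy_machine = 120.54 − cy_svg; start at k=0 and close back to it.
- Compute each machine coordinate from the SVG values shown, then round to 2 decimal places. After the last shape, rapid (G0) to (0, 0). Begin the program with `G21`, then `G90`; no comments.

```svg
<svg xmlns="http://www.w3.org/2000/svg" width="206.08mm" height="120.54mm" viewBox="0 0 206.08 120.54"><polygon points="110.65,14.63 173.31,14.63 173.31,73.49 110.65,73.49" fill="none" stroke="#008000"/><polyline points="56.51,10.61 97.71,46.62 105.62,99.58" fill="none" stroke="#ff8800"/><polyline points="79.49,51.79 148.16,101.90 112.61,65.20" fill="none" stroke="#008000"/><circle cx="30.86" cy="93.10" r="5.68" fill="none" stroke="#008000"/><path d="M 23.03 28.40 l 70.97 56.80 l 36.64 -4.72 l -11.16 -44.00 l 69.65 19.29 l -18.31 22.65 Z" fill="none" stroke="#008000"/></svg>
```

1 u = 1 mm; y_m = 120.54 − y.

[1] `<polygon>` rectangle, #008000→score S569 F1276: (110.65,105.91) → (173.31,105.91) → (173.31,47.05) → (110.65,47.05) → (110.65,105.91) (closed)

[2] `<polyline>` open polyline, #ff8800→cut S779 F861: (56.51,109.93) → (97.71,73.92) → (105.62,20.96)

[3] `<polyline>` open polyline, #008000→score S569 F1276: (79.49,68.75) → (148.16,18.64) → (112.61,55.34)

[4] `<circle>` circle, #008000→score S569 F1276: (36.54,27.44) → (35.78,30.28) → (33.70,32.36) → (30.86,33.12) → (28.02,32.36) → (25.94,30.28) → (25.18,27.44) → (25.94,24.60) → (28.02,22.52) → (30.86,21.76) → (33.70,22.52) → (35.78,24.60) → (36.54,27.44) (closed)

[5] `<path>` closed polygon, #008000→score S569 F1276: (23.03,92.14) → (94.00,35.34) → (130.64,40.06) → (119.48,84.06) → (189.13,64.77) → (170.82,42.12) → (23.03,92.14) (closed)

G21
G90
G0 X110.65 Y105.91
M3 S569
G1 X173.31 Y105.91 F1276
G1 X173.31 Y47.05 F1276
G1 X110.65 Y47.05 F1276
G1 X110.65 Y105.91 F1276
M5
G0 X56.51 Y109.93
M3 S779
G1 X97.71 Y73.92 F861
G1 X105.62 Y20.96 F861
M5
G0 X79.49 Y68.75
M3 S569
G1 X148.16 Y18.64 F1276
G1 X112.61 Y55.34 F1276
M5
G0 X36.54 Y27.44
M3 S569
G1 X35.78 Y30.28 F1276
G1 X33.70 Y32.36 F1276
G1 X30.86 Y33.12 F1276
G1 X28.02 Y32.36 F1276
G1 X25.94 Y30.28 F1276
G1 X25.18 Y27.44 F1276
G1 X25.94 Y24.60 F1276
G1 X28.02 Y22.52 F1276
G1 X30.86 Y21.76 F1276
G1 X33.70 Y22.52 F1276
G1 X35.78 Y24.60 F1276
G1 X36.54 Y27.44 F1276
M5
G0 X23.03 Y92.14
M3 S569
G1 X94.00 Y35.34 F1276
G1 X130.64 Y40.06 F1276
G1 X119.48 Y84.06 F1276
G1 X189.13 Y64.77 F1276
G1 X170.82 Y42.12 F1276
G1 X23.03 Y92.14 F1276
M5
G0 X0.00 Y0.00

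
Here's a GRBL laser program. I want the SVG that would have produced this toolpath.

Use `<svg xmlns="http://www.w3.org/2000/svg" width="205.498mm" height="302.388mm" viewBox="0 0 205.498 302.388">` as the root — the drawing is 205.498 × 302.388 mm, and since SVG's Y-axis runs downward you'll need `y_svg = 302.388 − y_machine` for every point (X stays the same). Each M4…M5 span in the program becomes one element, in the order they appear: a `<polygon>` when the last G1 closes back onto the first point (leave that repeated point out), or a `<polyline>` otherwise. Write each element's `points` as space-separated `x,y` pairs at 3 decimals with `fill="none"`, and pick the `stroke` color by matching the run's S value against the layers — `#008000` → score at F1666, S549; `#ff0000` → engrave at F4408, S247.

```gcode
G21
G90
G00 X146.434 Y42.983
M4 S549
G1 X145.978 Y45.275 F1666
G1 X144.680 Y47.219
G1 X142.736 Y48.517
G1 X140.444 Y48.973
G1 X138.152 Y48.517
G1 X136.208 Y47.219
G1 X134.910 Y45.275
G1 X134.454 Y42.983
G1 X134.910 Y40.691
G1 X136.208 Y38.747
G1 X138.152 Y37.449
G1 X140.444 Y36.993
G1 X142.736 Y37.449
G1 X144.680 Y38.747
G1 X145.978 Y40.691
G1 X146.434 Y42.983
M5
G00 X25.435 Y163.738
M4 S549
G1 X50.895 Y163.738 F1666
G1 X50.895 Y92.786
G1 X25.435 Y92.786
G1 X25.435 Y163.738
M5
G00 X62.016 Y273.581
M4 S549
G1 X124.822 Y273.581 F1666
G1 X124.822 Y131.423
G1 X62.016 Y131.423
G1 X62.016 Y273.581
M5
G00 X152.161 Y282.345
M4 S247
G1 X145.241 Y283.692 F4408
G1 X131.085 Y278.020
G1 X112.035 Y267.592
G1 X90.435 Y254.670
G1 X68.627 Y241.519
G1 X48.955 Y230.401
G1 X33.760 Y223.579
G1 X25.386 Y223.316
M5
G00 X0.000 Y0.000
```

<svg xmlns="http://www.w3.org/2000/svg" width="205.498mm" height="302.388mm" viewBox="0 0 205.498 302.388">
  <polygon points="146.434,259.405 145.978,257.113 144.680,255.169 142.736,253.871 140.444,253.415 138.152,253.871 136.208,255.169 134.910,257.113 134.454,259.405 134.910,261.697 136.208,263.641 138.152,264.939 140.444,265.395 142.736,264.939 144.680,263.641 145.978,261.697" fill="none" stroke="#008000"/>
  <polygon points="25.435,138.650 50.895,138.650 50.895,209.602 25.435,209.602" fill="none" stroke="#008000"/>
  <polygon points="62.016,28.807 124.822,28.807 124.822,170.965 62.016,170.965" fill="none" stroke="#008000"/>
  <polyline points="152.161,20.043 145.241,18.696 131.085,24.368 112.035,34.796 90.435,47.718 68.627,60.869 48.955,71.987 33.760,78.809 25.386,79.072" fill="none" stroke="#ff0000"/>
</svg>

Each laser-on run becomes one SVG element. Flip Y back into SVG space with y_svg = 302.388 − y_machine.

Run 1: the run's S549 means `#008000` (score). The run returns to its start, so emit a `<polygon>` with points (Y-flipped): 146.434,259.405 145.978,257.113 144.680,255.169 142.736,253.871 140.444,253.415 138.152,253.871 136.208,255.169 134.910,257.113 134.454,259.405 134.910,261.697 136.208,263.641 138.152,264.939 140.444,265.395 142.736,264.939 144.680,263.641 145.978,261.697.

Run 2: S549 ⇒ score layer `#008000`. The run returns to its start, so emit a `<polygon>` with points (Y-flipped): 25.435,138.650 50.895,138.650 50.895,209.602 25.435,209.602.

Run 3: S549 ⇒ score layer `#008000`. The run returns to its start, so emit a `<polygon>` with points (Y-flipped): 62.016,28.807 124.822,28.807 124.822,170.965 62.016,170.965.

Run 4: the run's S247 means `#ff0000` (engrave). The run is open, so emit a `<polyline>` with points (Y-flipped): 152.161,20.043 145.241,18.696 131.085,24.368 112.035,34.796 90.435,47.718 68.627,60.869 48.955,71.987 33.760,78.809 25.386,79.072.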